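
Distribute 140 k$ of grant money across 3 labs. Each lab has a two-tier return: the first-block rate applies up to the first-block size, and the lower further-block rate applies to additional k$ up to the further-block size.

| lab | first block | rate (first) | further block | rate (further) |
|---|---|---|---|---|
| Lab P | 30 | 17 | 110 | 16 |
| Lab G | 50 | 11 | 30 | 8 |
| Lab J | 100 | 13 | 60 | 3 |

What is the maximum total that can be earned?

2270

Treat each block as its own option and order by rate: Lab P/tier1 17 > Lab P/tier2 16 > Lab J/tier1 13 > Lab G/tier1 11 > Lab G/tier2 8 > Lab J/tier2 3.
Lab P tier1 at 17: fill all 30 — 110 left.
Fill Lab P tier2 block (110 at 16) — 0 left.
Total = 17×30 + 16×110 = 2270.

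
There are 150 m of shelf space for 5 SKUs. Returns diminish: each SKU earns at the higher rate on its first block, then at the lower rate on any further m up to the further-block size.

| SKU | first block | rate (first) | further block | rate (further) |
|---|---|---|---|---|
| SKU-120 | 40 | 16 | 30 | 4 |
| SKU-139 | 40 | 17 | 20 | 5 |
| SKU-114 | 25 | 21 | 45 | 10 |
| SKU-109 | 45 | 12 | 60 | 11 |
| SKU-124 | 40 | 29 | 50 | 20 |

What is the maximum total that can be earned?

Treat each block as its own option and order by rate: SKU-124/T1 29 > SKU-114/T1 21 > SKU-124/T2 20 > SKU-139/T1 17 > SKU-120/T1 16 > SKU-109/T1 12 > SKU-109/T2 11 > SKU-114/T2 10 > SKU-139/T2 5 > SKU-120/T2 4.
SKU-124/T1 (29): +40 ; 110 left.
SKU-114 T1 at 21: fill all 25 ; 85 left.
SKU-124 T2 at 20: fill all 50 ; 35 left.
SKU-139/T1: +35 of 40 at 17; pool empty.
Total = 29×40 + 21×25 + 20×50 + 17×35 = 3280.

3280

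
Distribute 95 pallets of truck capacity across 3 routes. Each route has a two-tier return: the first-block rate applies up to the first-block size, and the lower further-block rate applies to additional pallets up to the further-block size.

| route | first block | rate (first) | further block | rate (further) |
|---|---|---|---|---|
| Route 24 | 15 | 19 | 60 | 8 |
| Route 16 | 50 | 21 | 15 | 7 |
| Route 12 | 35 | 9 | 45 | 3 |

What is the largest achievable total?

Treat each block as its own option and order by rate: Route 16/first 21 > Route 24/first 19 > Route 12/first 9 > Route 24/second 8 > Route 16/second 7 > Route 12/second 3.
Route 16 first at 21: fill all 50 — 45 left.
Route 24/first (19): +15 — 30 left.
30 remain; put them into Route 12 first at 9.
Total = 21×50 + 19×15 + 9×30 = 1605.

1605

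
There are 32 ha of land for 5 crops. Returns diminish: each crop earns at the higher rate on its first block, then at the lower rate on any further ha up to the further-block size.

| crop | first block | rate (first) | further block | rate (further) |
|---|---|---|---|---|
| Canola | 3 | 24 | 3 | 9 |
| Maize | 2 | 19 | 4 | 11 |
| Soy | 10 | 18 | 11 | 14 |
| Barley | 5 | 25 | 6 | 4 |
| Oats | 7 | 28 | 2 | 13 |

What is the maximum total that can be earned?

681

Order all 10 blocks by rate: Oats/T1 28 > Barley/T1 25 > Canola/T1 24 > Maize/T1 19 > Soy/T1 18 > Soy/T2 14 > Oats/T2 13 > Maize/T2 11 > Canola/T2 9 > Barley/T2 4.
Fill Oats T1 block (7 at 28) → 25 left.
Barley T1 at 25: fill all 5 → 20 left.
Fill Canola T1 block (3 at 24) → 17 left.
Fill Maize T1 block (2 at 19) → 15 left.
Fill Soy T1 block (10 at 18) → 5 left.
5 remain; put them into Soy T2 at 14.
Total = 28×7 + 25×5 + 24×3 + 19×2 + 18×10 + 14×5 = 681.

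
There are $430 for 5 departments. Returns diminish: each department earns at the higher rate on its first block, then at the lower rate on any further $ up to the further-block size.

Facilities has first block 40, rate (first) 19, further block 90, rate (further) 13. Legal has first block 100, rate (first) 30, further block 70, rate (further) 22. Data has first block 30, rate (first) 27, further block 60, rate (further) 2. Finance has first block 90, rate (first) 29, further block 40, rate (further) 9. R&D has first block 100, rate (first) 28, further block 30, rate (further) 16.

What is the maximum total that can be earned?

Treat each block as its own option and order by rate: Legal/T1 30 > Finance/T1 29 > R&D/T1 28 > Data/T1 27 > Legal/T2 22 > Facilities/T1 19 > R&D/T2 16 > Facilities/T2 13 > Finance/T2 9 > Data/T2 2.
Legal T1 at 30: fill all 100 ; 330 left.
Finance T1 at 29: fill all 90 ; 240 left.
R&D/T1 (28): +100 ; 140 left.
Data/T1 (27): +30 ; 110 left.
Legal/T2 (22): +70 ; 40 left.
Facilities/T1 (19): +40 ; 0 left.
Total = 30×100 + 29×90 + 28×100 + 27×30 + 22×70 + 19×40 = 11520.

11520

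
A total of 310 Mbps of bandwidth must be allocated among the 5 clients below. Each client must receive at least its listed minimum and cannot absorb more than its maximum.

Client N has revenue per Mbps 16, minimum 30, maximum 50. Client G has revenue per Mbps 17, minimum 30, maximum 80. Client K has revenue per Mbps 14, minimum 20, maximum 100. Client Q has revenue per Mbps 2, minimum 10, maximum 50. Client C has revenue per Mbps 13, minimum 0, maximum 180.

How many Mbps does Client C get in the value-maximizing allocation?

70

Meeting every minimum uses 30+30+20+10+0 = 90 Mbps, leaving 220.
Order the clients by revenue per Mbps: Client G 17 > Client N 16 > Client K 14 > Client C 13 > Client Q 2.
Client G: +50 to 80 (cap) ; 170 left.
Give Client N 20 more to hit its cap of 50 ; 150 left.
Give Client K 80 more to hit its cap of 100 ; 70 left.
Client C has room for 180 more but only 70 remain, so it gets 70.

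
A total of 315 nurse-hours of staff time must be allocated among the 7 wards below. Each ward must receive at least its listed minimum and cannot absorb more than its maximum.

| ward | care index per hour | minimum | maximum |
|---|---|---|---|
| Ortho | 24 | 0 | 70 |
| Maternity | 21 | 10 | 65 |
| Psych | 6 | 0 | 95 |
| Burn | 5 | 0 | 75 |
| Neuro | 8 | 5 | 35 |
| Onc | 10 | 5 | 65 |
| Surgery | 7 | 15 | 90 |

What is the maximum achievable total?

Meeting every minimum uses 0+10+0+0+5+5+15 = 35 nurse-hours, leaving 280.
Rank by care index per hour: Ortho 24 > Maternity 21 > Onc 10 > Neuro 8 > Surgery 7 > Psych 6 > Burn 5.
Give Ortho 70 more to hit its cap of 70 → 210 left.
Give Maternity 55 more to hit its cap of 65 → 155 left.
Onc: +60 to 65 (cap) → 95 left.
Neuro: +30 to 35 (cap) → 65 left.
Surgery: +65 (room for 75) → 80. Pool exhausted.
Total = 24×70 + 21×65 + 8×35 + 10×65 + 7×80 = 4535.

4535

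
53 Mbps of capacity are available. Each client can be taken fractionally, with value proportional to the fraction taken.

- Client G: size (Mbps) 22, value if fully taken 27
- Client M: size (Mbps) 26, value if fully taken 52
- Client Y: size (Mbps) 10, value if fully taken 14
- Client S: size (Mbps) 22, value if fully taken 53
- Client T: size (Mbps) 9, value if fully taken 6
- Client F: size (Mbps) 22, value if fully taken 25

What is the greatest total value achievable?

112

Best value per unit of size first: Client S 53/22≈2.41, Client M 52/26≈2, Client Y 14/10≈1.4, Client G 27/22≈1.23, Client F 25/22≈1.14, Client T 6/9≈0.667.
All 22 Mbps of Client S fit (value 53) ; 31 remain.
Take all of Client M (26 Mbps, value 52) ; 5 Mbps left.
Fill the last 5 Mbps with part of Client Y: 5/10 of it earns 7.
Total value = 112.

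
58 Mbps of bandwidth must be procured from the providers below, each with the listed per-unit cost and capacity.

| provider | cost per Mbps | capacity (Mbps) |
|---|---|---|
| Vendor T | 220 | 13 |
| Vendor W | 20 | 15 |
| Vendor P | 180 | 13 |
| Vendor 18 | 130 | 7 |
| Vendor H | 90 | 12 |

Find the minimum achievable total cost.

Cheapest first:
Take 15 from Vendor W at 20 — need 43 more.
Vendor H (90): use full 12 — 31 Mbps to go.
Vendor 18 at 130: take all 7 Mbps — 24 still needed.
Vendor P (180): use full 13 — 11 Mbps to go.
Vendor T (220): take the remaining 11 — done.
Cost = 15×20 + 12×90 + 7×130 + 13×180 + 11×220 = 7050.

7050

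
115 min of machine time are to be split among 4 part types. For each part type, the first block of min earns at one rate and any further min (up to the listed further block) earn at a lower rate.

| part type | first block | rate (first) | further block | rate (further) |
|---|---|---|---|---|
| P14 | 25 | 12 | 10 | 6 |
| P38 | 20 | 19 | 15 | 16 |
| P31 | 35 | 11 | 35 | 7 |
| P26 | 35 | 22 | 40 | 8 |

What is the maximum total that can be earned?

Rank every tier by rate: P26/first 22 > P38/first 19 > P38/second 16 > P14/first 12 > P31/first 11 > P26/second 8 > P31/second 7 > P14/second 6.
Fill P26 first block (35 at 22) ; 80 left.
P38 first at 19: fill all 20 ; 60 left.
P38 second at 16: fill all 15 ; 45 left.
Fill P14 first block (25 at 12) ; 20 left.
20 remain; put them into P31 first at 11.
Total = 22×35 + 19×20 + 16×15 + 12×25 + 11×20 = 1910.

1910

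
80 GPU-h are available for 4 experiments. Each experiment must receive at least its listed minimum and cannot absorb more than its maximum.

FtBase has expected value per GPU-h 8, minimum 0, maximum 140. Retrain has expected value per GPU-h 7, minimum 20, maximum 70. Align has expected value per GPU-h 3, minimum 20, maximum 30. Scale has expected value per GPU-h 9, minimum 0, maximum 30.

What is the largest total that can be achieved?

Meeting every minimum uses 0+20+20+0 = 40 GPU-h, leaving 40.
Highest expected value per GPU-h first: Scale 9 > FtBase 8 > Retrain 7 > Align 3.
Give Scale 30 more to hit its cap of 30 → 10 left.
FtBase has room for 140 more but only 10 remain, so it gets 10.
Total = 8×10 + 7×20 + 3×20 + 9×30 = 550.

550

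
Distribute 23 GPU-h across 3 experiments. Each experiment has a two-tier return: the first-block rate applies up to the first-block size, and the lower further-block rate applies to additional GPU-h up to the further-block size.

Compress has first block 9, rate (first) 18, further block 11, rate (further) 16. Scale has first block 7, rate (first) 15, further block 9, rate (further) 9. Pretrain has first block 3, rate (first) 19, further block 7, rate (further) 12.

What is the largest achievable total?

395

Treat each block as its own option and order by rate: Pretrain/tier1 19 > Compress/tier1 18 > Compress/tier2 16 > Scale/tier1 15 > Pretrain/tier2 12 > Scale/tier2 9.
Fill Pretrain tier1 block (3 at 19) → 20 left.
Compress/tier1 (18): +9 → 11 left.
Compress/tier2 (16): +11 → 0 left.
Total = 19×3 + 18×9 + 16×11 = 395.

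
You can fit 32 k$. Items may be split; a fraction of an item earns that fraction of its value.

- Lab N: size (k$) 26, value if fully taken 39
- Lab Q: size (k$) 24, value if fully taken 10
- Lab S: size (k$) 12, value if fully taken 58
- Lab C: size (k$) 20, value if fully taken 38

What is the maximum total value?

96

Best value per unit of size first: Lab S 58/12≈4.83, Lab C 38/20≈1.9, Lab N 39/26≈1.5, Lab Q 10/24≈0.417.
All 12 k$ of Lab S fit (value 58) — 20 remain.
All 20 k$ of Lab C fit (value 38) — 0 remain.
Total value = 96.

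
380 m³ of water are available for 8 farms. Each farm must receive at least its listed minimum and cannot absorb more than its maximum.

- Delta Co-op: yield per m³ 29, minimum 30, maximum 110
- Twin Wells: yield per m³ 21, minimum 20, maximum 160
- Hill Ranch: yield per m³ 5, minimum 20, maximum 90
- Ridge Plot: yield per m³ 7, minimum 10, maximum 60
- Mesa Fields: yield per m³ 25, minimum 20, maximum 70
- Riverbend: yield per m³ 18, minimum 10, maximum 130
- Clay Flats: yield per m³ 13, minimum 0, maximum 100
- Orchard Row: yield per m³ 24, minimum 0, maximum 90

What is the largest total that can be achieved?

8920

Meeting every minimum uses 30+20+20+10+20+10+0+0 = 110 m³, leaving 270.
Order the farms by yield per m³: Delta Co-op 29 > Mesa Fields 25 > Orchard Row 24 > Twin Wells 21 > Riverbend 18 > Clay Flats 13 > Ridge Plot 7 > Hill Ranch 5.
Delta Co-op takes 80 more to reach its cap of 110 — 190 left.
Mesa Fields: +50 to 70 (cap) — 140 left.
Give Orchard Row 90 more to hit its cap of 90 — 50 left.
Twin Wells: +50 (room for 140) → 70. Pool exhausted.
Total = 29×110 + 21×70 + 5×20 + 7×10 + 25×70 + 18×10 + 24×90 = 8920.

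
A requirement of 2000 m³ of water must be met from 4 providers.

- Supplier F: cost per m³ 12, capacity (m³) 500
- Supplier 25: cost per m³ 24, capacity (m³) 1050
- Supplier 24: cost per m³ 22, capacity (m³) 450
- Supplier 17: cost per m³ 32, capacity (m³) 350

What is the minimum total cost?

Cheapest first:
Supplier F at 12: take all 500 m³ → 1500 still needed.
Take 450 from Supplier 24 at 22 → need 1050 more.
Take 1050 from Supplier 25 at 24 → need 0 more.
Supplier 17: unused.
Cost = 500×12 + 450×22 + 1050×24 = 41100.

41100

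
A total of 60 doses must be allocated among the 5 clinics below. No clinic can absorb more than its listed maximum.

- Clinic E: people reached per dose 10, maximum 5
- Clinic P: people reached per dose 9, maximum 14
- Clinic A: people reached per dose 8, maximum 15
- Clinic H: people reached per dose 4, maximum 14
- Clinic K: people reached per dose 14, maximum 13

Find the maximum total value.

530

Order the clinics by people reached per dose: Clinic K 14 > Clinic E 10 > Clinic P 9 > Clinic A 8 > Clinic H 4.
Give Clinic K 13 to hit its cap of 13 ; 47 left.
Clinic E: +5 to 5 (cap) ; 42 left.
Clinic P: +14 to 14 (cap) ; 28 left.
Give Clinic A 15 to hit its cap of 15 ; 13 left.
Clinic H: +13 (room for 14) → 13. Pool exhausted.
Total = 10×5 + 9×14 + 8×15 + 4×13 + 14×13 = 530.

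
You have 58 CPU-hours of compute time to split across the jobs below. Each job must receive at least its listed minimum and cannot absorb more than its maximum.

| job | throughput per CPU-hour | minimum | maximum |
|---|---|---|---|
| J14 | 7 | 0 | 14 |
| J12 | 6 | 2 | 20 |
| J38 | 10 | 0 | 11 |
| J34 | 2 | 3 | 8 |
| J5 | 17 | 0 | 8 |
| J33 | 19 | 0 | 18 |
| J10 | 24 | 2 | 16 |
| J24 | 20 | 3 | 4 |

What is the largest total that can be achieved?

1030

Meeting every minimum uses 0+2+0+3+0+0+2+3 = 10 CPU-hours, leaving 48.
Rank by throughput per CPU-hour: J10 24 > J24 20 > J33 19 > J5 17 > J38 10 > J14 7 > J12 6 > J34 2.
Give J10 14 more to hit its cap of 16 ; 34 left.
Give J24 1 more to hit its cap of 4 ; 33 left.
Give J33 18 more to hit its cap of 18 ; 15 left.
Give J5 8 more to hit its cap of 8 ; 7 left.
J38 has room for 11 more but only 7 remain, so it gets 7.
Total = 6×2 + 10×7 + 2×3 + 17×8 + 19×18 + 24×16 + 20×4 = 1030.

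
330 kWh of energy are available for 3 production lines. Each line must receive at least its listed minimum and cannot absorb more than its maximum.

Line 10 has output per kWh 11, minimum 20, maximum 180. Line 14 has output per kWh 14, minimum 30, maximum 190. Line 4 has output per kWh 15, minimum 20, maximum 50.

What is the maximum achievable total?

Meeting every minimum uses 20+30+20 = 70 kWh, leaving 260.
Highest output per kWh first: Line 4 15 > Line 14 14 > Line 10 11.
Give Line 4 30 more to hit its cap of 50 → 230 left.
Line 14 takes 160 more to reach its cap of 190 → 70 left.
Only 70 left; Line 10 takes them to reach 90.
Total = 11×90 + 14×190 + 15×50 = 4400.

4400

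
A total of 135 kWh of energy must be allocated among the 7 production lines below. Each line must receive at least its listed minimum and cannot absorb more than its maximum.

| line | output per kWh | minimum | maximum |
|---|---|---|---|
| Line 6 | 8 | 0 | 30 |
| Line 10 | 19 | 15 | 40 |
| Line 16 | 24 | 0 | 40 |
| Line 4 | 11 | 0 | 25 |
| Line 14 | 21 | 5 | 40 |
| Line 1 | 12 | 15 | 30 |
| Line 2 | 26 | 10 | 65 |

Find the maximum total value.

Meeting every minimum uses 0+15+0+0+5+15+10 = 45 kWh, leaving 90.
Order the production lines by output per kWh: Line 2 26 > Line 16 24 > Line 14 21 > Line 10 19 > Line 1 12 > Line 4 11 > Line 6 8.
Line 2: +55 to 65 (cap) — 35 left.
Line 16 has room for 40 more but only 35 remain, so it gets 35.
Total = 19×15 + 24×35 + 21×5 + 12×15 + 26×65 = 3100.

3100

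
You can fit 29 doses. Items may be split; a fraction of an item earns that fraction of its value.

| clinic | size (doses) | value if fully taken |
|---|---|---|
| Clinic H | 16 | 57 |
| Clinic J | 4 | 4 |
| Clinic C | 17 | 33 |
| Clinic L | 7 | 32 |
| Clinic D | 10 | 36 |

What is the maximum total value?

Sort by value density: Clinic L 32/7≈4.57, Clinic D 36/10≈3.6, Clinic H 57/16≈3.56, Clinic C 33/17≈1.94, Clinic J 4/4≈1.
Take all of Clinic L (7 doses, value 32) ; 22 doses left.
All 10 doses of Clinic D fit (value 36) ; 12 remain.
12 doses left: a 12/16 share of Clinic H gives 57×12/16 = 42.75.
Total value = 110.75.

110.75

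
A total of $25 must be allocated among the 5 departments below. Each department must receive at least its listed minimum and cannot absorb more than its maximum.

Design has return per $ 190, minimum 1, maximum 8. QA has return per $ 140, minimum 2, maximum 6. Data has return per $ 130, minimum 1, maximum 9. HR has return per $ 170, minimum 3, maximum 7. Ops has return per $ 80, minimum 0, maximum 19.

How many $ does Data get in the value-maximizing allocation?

Meeting every minimum uses 1+2+1+3+0 = 7 $, leaving 18.
Highest return per $ first: Design 190 > HR 170 > QA 140 > Data 130 > Ops 80.
Design takes 7 more to reach its cap of 8 ; 11 left.
HR takes 4 more to reach its cap of 7 ; 7 left.
QA: +4 to 6 (cap) ; 3 left.
Data has room for 8 more but only 3 remain, so it gets 4.

4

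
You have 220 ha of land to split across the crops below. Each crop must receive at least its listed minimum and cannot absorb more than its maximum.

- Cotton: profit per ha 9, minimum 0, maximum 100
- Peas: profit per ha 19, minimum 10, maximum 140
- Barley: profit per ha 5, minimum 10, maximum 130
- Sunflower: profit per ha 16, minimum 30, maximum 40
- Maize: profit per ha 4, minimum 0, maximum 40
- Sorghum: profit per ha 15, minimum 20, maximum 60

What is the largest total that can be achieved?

3800

Meeting every minimum uses 0+10+10+30+0+20 = 70 ha, leaving 150.
Rank by profit per ha: Peas 19 > Sunflower 16 > Sorghum 15 > Cotton 9 > Barley 5 > Maize 4.
Peas: +130 to 140 (cap) — 20 left.
Sunflower takes 10 more to reach its cap of 40 — 10 left.
Only 10 left; Sorghum takes them to reach 30.
Total = 19×140 + 5×10 + 16×40 + 15×30 = 3800.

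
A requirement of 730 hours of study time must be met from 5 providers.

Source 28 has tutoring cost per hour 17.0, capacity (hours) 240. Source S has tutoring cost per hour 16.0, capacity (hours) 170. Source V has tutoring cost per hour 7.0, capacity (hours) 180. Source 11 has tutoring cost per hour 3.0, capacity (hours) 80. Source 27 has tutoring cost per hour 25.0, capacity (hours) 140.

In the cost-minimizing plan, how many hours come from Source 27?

60

Fill from the cheapest provider first.
Source 11 (3.0): use full 80 → 650 hours to go.
Source V (7.0): use full 180 → 470 hours to go.
Source S at 16.0: take all 170 hours → 300 still needed.
Take 240 from Source 28 at 17.0 → need 60 more.
Source 27 (25.0): take the remaining 60 → done.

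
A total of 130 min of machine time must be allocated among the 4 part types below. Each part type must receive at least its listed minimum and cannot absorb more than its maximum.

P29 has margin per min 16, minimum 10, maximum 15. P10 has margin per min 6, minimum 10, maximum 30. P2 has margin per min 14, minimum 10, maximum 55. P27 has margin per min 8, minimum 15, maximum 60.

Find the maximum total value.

1470

Meeting every minimum uses 10+10+10+15 = 45 min, leaving 85.
Highest margin per min first: P29 16 > P2 14 > P27 8 > P10 6.
Give P29 5 more to hit its cap of 15 → 80 left.
P2: +45 to 55 (cap) → 35 left.
Only 35 left; P27 takes them to reach 50.
Total = 16×15 + 6×10 + 14×55 + 8×50 = 1470.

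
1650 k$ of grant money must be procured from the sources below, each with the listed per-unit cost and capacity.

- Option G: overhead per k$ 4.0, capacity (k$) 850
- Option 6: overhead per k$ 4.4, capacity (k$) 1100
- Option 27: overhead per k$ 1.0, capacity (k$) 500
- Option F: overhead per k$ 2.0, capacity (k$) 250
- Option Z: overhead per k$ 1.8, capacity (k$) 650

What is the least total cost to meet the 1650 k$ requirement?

3170

Cheapest first:
Option 27 (1.0): use full 500 → 1150 k$ to go.
Option Z (1.8): use full 650 → 500 k$ to go.
Option F (2.0): use full 250 → 250 k$ to go.
Option G (4.0): take the remaining 250 → done.
Option 6: unused.
Cost = 500×1.0 + 650×1.8 + 250×2.0 + 250×4.0 = 3170.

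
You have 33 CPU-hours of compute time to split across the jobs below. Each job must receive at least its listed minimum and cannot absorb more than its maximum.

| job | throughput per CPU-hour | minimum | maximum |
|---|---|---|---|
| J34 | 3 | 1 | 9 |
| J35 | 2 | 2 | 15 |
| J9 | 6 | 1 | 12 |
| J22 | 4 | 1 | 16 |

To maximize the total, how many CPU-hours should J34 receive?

3

Meeting every minimum uses 1+2+1+1 = 5 CPU-hours, leaving 28.
Rank by throughput per CPU-hour: J9 6 > J22 4 > J34 3 > J35 2.
J9: +11 to 12 (cap) → 17 left.
Give J22 15 more to hit its cap of 16 → 2 left.
J34 has room for 8 more but only 2 remain, so it gets 3.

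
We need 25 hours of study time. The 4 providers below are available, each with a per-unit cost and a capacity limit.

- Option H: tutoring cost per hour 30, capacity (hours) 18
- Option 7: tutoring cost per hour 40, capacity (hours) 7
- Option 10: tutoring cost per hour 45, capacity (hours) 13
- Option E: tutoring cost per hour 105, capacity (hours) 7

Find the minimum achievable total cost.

820

Use providers in increasing cost order.
Option H (30): use full 18 — 7 hours to go.
Take 7 from Option 7 at 40 — need 0 more.
Option 10, Option E: unused.
Cost = 18×30 + 7×40 = 820.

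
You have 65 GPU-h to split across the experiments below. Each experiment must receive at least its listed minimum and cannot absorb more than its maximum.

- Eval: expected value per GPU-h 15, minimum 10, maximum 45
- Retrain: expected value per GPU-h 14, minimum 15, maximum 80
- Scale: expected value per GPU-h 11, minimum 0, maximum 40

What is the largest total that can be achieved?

Meeting every minimum uses 10+15+0 = 25 GPU-h, leaving 40.
Highest expected value per GPU-h first: Eval 15 > Retrain 14 > Scale 11.
Eval takes 35 more to reach its cap of 45 ; 5 left.
Retrain has room for 65 more but only 5 remain, so it gets 20.
Total = 15×45 + 14×20 = 955.

955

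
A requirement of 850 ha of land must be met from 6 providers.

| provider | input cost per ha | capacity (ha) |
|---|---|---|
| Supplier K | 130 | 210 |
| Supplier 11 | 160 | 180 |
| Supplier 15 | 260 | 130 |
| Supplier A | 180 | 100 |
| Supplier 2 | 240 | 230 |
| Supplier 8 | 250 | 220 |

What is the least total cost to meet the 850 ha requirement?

161800

Cheapest first:
Supplier K (130): use full 210 ; 640 ha to go.
Supplier 11 (160): use full 180 ; 460 ha to go.
Take 100 from Supplier A at 180 ; need 360 more.
Take 230 from Supplier 2 at 240 ; need 130 more.
Take 130 from Supplier 8 at 250 to finish.
Supplier 15: unused.
Cost = 210×130 + 180×160 + 100×180 + 230×240 + 130×250 = 161800.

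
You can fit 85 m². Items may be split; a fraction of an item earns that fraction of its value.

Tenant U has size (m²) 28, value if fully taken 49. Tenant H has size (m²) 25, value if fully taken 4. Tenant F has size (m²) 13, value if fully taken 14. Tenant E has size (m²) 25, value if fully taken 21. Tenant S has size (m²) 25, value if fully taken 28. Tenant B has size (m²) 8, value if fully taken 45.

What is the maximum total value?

145.24

Rank by value-to-size ratio: Tenant B 45/8≈5.62, Tenant U 49/28≈1.75, Tenant S 28/25≈1.12, Tenant F 14/13≈1.08, Tenant E 21/25≈0.84, Tenant H 4/25≈0.16.
All 8 m² of Tenant B fit (value 45) — 77 remain.
Tenant U: take in full, 28 m² for value 49 — 49 left.
All 25 m² of Tenant S fit (value 28) — 24 remain.
All 13 m² of Tenant F fit (value 14) — 11 remain.
11 m² left: a 11/25 share of Tenant E gives 21×11/25 = 9.24.
Total value = 145.24.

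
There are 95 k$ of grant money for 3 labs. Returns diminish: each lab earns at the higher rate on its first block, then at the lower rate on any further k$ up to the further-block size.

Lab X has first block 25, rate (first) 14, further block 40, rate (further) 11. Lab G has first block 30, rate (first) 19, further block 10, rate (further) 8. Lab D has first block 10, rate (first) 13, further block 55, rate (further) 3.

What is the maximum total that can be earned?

Treat each block as its own option and order by rate: Lab G/T1 19 > Lab X/T1 14 > Lab D/T1 13 > Lab X/T2 11 > Lab G/T2 8 > Lab D/T2 3.
Lab G T1 at 19: fill all 30 ; 65 left.
Fill Lab X T1 block (25 at 14) ; 40 left.
Lab D/T1 (13): +10 ; 30 left.
Lab X/T2: +30 of 40 at 11; pool empty.
Total = 19×30 + 14×25 + 13×10 + 11×30 = 1380.

1380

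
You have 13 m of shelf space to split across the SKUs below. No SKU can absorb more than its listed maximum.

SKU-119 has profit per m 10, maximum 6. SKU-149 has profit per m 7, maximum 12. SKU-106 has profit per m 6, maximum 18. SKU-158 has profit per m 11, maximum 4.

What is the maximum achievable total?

Order the SKUs by profit per m: SKU-158 11 > SKU-119 10 > SKU-149 7 > SKU-106 6.
Give SKU-158 4 to hit its cap of 4 ; 9 left.
SKU-119 takes 6 to reach its cap of 6 ; 3 left.
Only 3 left; SKU-149 takes them to reach 3.
Total = 10×6 + 7×3 + 11×4 = 125.

125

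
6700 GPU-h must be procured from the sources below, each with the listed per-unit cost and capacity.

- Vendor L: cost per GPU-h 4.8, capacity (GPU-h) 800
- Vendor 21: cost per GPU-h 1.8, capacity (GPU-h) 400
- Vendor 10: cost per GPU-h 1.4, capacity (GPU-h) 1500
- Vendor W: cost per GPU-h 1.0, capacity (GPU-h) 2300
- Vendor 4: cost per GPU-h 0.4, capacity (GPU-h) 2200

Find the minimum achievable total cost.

7440

Fill from the cheapest source first.
Take 2200 from Vendor 4 at 0.4 → need 4500 more.
Vendor W (1.0): use full 2300 → 2200 GPU-h to go.
Take 1500 from Vendor 10 at 1.4 → need 700 more.
Vendor 21 (1.8): use full 400 → 300 GPU-h to go.
Vendor L at 4.8: take 300 of its 800 → requirement met.
Cost = 2200×0.4 + 2300×1.0 + 1500×1.4 + 400×1.8 + 300×4.8 = 7440.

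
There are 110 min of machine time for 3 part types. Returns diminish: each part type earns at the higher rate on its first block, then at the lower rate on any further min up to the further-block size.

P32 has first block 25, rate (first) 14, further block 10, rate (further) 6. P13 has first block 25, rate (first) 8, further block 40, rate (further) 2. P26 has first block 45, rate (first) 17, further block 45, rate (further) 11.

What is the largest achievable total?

Order all 6 blocks by rate: P26/tier1 17 > P32/tier1 14 > P26/tier2 11 > P13/tier1 8 > P32/tier2 6 > P13/tier2 2.
P26 tier1 at 17: fill all 45 ; 65 left.
P32/tier1 (14): +25 ; 40 left.
P26 tier2 at 11: only 40 left, fill 40.
Total = 17×45 + 14×25 + 11×40 = 1555.

1555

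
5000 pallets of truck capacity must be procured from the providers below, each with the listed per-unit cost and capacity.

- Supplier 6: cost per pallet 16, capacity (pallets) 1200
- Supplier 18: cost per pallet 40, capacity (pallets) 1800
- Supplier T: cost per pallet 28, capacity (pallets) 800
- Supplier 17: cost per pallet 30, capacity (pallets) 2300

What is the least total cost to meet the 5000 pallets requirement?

Fill from the cheapest provider first.
Take 1200 from Supplier 6 at 16 ; need 3800 more.
Supplier T (28): use full 800 ; 3000 pallets to go.
Take 2300 from Supplier 17 at 30 ; need 700 more.
Supplier 18 (40): take the remaining 700 ; done.
Cost = 1200×16 + 800×28 + 2300×30 + 700×40 = 138600.

138600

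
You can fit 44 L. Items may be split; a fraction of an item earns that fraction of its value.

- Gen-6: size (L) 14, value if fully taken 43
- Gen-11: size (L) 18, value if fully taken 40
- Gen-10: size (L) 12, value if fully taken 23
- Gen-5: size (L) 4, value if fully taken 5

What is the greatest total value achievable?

Best value per unit of size first: Gen-6 43/14≈3.07, Gen-11 40/18≈2.22, Gen-10 23/12≈1.92, Gen-5 5/4≈1.25.
All 14 L of Gen-6 fit (value 43) ; 30 remain.
Take all of Gen-11 (18 L, value 40) ; 12 L left.
All 12 L of Gen-10 fit (value 23) ; 0 remain.
Total value = 106.

106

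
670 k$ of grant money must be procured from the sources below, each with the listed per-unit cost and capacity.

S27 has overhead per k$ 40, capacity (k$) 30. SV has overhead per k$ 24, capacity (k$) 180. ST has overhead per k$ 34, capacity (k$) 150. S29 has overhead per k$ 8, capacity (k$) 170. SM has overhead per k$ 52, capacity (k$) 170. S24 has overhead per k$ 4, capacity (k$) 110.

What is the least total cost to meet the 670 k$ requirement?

13980

Cheapest first:
S24 (4): use full 110 ; 560 k$ to go.
S29 (8): use full 170 ; 390 k$ to go.
Take 180 from SV at 24 ; need 210 more.
ST (34): use full 150 ; 60 k$ to go.
S27 (40): use full 30 ; 30 k$ to go.
SM at 52: take 30 of its 170 ; requirement met.
Cost = 110×4 + 170×8 + 180×24 + 150×34 + 30×40 + 30×52 = 13980.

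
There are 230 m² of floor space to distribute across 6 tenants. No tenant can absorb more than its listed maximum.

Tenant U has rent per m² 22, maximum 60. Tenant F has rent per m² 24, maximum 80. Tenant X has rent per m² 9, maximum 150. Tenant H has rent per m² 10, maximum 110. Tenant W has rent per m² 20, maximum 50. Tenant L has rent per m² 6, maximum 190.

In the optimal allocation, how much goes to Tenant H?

Highest rent per m² first: Tenant F 24 > Tenant U 22 > Tenant W 20 > Tenant H 10 > Tenant X 9 > Tenant L 6.
Give Tenant F 80 to hit its cap of 80 → 150 left.
Give Tenant U 60 to hit its cap of 60 → 90 left.
Tenant W: +50 to 50 (cap) → 40 left.
Tenant H: +40 (room for 110) → 40. Pool exhausted.

40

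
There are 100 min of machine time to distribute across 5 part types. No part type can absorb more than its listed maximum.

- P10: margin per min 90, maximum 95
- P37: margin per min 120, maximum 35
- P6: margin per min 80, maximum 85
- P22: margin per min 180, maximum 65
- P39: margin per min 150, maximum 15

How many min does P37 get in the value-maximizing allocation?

20

Rank by margin per min: P22 180 > P39 150 > P37 120 > P10 90 > P6 80.
P22: +65 to 65 (cap) ; 35 left.
P39 takes 15 to reach its cap of 15 ; 20 left.
P37: +20 (room for 35) → 20. Pool exhausted.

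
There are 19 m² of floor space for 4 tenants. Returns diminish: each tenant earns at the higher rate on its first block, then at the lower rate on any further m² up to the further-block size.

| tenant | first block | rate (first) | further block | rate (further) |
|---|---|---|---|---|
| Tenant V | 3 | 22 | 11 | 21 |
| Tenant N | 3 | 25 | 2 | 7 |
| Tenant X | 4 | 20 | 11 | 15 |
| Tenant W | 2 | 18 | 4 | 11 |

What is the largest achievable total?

Rank every tier by rate: Tenant N/tier1 25 > Tenant V/tier1 22 > Tenant V/tier2 21 > Tenant X/tier1 20 > Tenant W/tier1 18 > Tenant X/tier2 15 > Tenant W/tier2 11 > Tenant N/tier2 7.
Tenant N tier1 at 25: fill all 3 ; 16 left.
Tenant V/tier1 (22): +3 ; 13 left.
Tenant V tier2 at 21: fill all 11 ; 2 left.
2 remain; put them into Tenant X tier1 at 20.
Total = 25×3 + 22×3 + 21×11 + 20×2 = 412.

412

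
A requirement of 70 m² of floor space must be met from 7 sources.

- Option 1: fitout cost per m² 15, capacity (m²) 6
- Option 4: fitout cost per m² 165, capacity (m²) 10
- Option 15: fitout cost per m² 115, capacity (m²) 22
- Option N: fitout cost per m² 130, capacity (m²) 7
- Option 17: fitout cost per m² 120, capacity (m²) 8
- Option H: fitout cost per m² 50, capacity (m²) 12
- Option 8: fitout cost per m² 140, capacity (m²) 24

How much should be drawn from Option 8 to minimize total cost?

Use sources in increasing cost order.
Take 6 from Option 1 at 15 → need 64 more.
Option H at 50: take all 12 m² → 52 still needed.
Option 15 (115): use full 22 → 30 m² to go.
Take 8 from Option 17 at 120 → need 22 more.
Option N at 130: take all 7 m² → 15 still needed.
Take 15 from Option 8 at 140 to finish.
Option 4: unused.

15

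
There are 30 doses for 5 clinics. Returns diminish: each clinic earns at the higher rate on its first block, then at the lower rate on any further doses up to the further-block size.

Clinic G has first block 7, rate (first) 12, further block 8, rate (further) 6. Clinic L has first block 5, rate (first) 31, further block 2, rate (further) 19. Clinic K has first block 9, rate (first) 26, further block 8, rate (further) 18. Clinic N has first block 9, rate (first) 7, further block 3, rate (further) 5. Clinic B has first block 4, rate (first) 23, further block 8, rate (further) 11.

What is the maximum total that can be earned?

Rank every tier by rate: Clinic L/first 31 > Clinic K/first 26 > Clinic B/first 23 > Clinic L/second 19 > Clinic K/second 18 > Clinic G/first 12 > Clinic B/second 11 > Clinic N/first 7 > Clinic G/second 6 > Clinic N/second 5.
Clinic L/first (31): +5 ; 25 left.
Fill Clinic K first block (9 at 26) ; 16 left.
Fill Clinic B first block (4 at 23) ; 12 left.
Clinic L/second (19): +2 ; 10 left.
Clinic K second at 18: fill all 8 ; 2 left.
Clinic G first at 12: only 2 left, fill 2.
Total = 31×5 + 26×9 + 23×4 + 19×2 + 18×8 + 12×2 = 687.

687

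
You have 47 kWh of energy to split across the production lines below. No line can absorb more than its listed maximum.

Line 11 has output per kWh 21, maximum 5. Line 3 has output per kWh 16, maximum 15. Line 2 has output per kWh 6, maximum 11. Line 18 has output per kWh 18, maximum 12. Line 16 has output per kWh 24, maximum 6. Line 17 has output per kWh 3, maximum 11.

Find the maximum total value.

Highest output per kWh first: Line 16 24 > Line 11 21 > Line 18 18 > Line 3 16 > Line 2 6 > Line 17 3.
Line 16 takes 6 to reach its cap of 6 — 41 left.
Give Line 11 5 to hit its cap of 5 — 36 left.
Line 18: +12 to 12 (cap) — 24 left.
Line 3: +15 to 15 (cap) — 9 left.
Line 2 has room for 11 but only 9 remain, so it gets 9.
Total = 21×5 + 16×15 + 6×9 + 18×12 + 24×6 = 759.

759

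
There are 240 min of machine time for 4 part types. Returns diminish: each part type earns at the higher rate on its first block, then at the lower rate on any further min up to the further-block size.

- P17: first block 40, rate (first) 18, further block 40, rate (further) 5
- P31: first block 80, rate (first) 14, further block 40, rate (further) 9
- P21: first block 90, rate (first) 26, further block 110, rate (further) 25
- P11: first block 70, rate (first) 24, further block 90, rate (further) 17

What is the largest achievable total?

Treat each block as its own option and order by rate: P21/tier1 26 > P21/tier2 25 > P11/tier1 24 > P17/tier1 18 > P11/tier2 17 > P31/tier1 14 > P31/tier2 9 > P17/tier2 5.
P21/tier1 (26): +90 → 150 left.
Fill P21 tier2 block (110 at 25) → 40 left.
40 remain; put them into P11 tier1 at 24.
Total = 26×90 + 25×110 + 24×40 = 6050.

6050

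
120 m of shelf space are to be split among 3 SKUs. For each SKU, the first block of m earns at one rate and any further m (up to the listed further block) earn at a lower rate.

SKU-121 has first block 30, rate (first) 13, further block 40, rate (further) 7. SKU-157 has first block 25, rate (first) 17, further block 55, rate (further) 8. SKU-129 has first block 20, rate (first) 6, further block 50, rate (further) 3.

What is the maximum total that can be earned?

Rank every tier by rate: SKU-157/T1 17 > SKU-121/T1 13 > SKU-157/T2 8 > SKU-121/T2 7 > SKU-129/T1 6 > SKU-129/T2 3.
SKU-157/T1 (17): +25 ; 95 left.
SKU-121 T1 at 13: fill all 30 ; 65 left.
Fill SKU-157 T2 block (55 at 8) ; 10 left.
SKU-121/T2: +10 of 40 at 7; pool empty.
Total = 17×25 + 13×30 + 8×55 + 7×10 = 1325.

1325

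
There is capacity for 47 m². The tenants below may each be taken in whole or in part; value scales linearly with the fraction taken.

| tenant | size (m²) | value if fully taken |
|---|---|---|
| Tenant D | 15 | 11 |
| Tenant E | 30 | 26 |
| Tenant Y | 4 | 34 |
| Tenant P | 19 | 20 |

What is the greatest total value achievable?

74.8

Sort by value density: Tenant Y 34/4≈8.5, Tenant P 20/19≈1.05, Tenant E 26/30≈0.867, Tenant D 11/15≈0.733.
Tenant Y: take in full, 4 m² for value 34 ; 43 left.
Take all of Tenant P (19 m², value 20) ; 24 m² left.
Only 24 m² remain; take 24/30 of Tenant E for value 26×24/30 = 20.8.
Total value = 74.8.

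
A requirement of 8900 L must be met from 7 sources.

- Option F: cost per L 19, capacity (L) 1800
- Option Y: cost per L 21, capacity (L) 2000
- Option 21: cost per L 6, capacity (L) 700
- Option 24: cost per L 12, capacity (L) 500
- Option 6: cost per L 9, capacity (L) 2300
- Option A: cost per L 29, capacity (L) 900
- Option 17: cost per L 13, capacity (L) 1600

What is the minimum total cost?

Cheapest first:
Option 21 (6): use full 700 — 8200 L to go.
Take 2300 from Option 6 at 9 — need 5900 more.
Take 500 from Option 24 at 12 — need 5400 more.
Option 17 at 13: take all 1600 L — 3800 still needed.
Option F (19): use full 1800 — 2000 L to go.
Option Y (21): use full 2000 — 0 L to go.
Option A: unused.
Cost = 700×6 + 2300×9 + 500×12 + 1600×13 + 1800×19 + 2000×21 = 127900.

127900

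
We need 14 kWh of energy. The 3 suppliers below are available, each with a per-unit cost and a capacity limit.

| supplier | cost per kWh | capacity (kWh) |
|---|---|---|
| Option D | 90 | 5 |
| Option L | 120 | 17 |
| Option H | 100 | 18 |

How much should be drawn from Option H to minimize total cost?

Use suppliers in increasing cost order.
Option D at 90: take all 5 kWh → 9 still needed.
Option H at 100: take 9 of its 18 → requirement met.
Option L: unused.

9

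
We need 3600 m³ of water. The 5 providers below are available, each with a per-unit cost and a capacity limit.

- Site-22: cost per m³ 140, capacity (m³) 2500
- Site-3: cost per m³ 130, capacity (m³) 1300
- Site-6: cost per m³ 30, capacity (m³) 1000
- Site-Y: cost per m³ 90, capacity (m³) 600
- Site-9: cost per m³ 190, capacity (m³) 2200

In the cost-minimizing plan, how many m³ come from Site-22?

Use providers in increasing cost order.
Site-6 (30): use full 1000 ; 2600 m³ to go.
Site-Y at 90: take all 600 m³ ; 2000 still needed.
Site-3 (130): use full 1300 ; 700 m³ to go.
Site-22 (140): take the remaining 700 ; done.
Site-9: unused.

700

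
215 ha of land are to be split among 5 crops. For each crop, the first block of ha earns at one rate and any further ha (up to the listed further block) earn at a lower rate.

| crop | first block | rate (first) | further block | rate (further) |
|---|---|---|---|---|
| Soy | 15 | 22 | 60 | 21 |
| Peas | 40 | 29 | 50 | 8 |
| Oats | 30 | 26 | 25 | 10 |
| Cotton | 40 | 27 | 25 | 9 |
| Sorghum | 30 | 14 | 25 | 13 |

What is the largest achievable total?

Rank every tier by rate: Peas/first 29 > Cotton/first 27 > Oats/first 26 > Soy/first 22 > Soy/second 21 > Sorghum/first 14 > Sorghum/second 13 > Oats/second 10 > Cotton/second 9 > Peas/second 8.
Fill Peas first block (40 at 29) ; 175 left.
Cotton/first (27): +40 ; 135 left.
Fill Oats first block (30 at 26) ; 105 left.
Fill Soy first block (15 at 22) ; 90 left.
Fill Soy second block (60 at 21) ; 30 left.
Sorghum first at 14: fill all 30 ; 0 left.
Total = 29×40 + 27×40 + 26×30 + 22×15 + 21×60 + 14×30 = 5030.

5030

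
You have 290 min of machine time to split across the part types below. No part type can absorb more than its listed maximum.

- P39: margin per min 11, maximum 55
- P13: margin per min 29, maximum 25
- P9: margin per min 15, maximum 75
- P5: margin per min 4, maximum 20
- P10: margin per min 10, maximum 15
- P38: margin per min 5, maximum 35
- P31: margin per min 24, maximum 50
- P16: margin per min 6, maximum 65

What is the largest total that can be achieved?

Highest margin per min first: P13 29 > P31 24 > P9 15 > P39 11 > P10 10 > P16 6 > P38 5 > P5 4.
Give P13 25 to hit its cap of 25 ; 265 left.
Give P31 50 to hit its cap of 50 ; 215 left.
Give P9 75 to hit its cap of 75 ; 140 left.
P39 takes 55 to reach its cap of 55 ; 85 left.
P10 takes 15 to reach its cap of 15 ; 70 left.
Give P16 65 to hit its cap of 65 ; 5 left.
Only 5 left; P38 takes them to reach 5.
Total = 11×55 + 29×25 + 15×75 + 10×15 + 5×5 + 24×50 + 6×65 = 4220.

4220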